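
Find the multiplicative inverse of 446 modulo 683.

317

683 = 1×446 + 237
446 = 1×237 + 209
237 = 1×209 + 28
209 = 7×28 + 13
28 = 2×13 + 2
13 = 6×2 + 1
2 = 2×1 + 0
gcd(446, 683) = 1, so the inverse exists.
Back-substitute for 1:
1 = 1×13 − 6×2
  = −6×28 + 13×13
  = 13×209 − 97×28
  = −97×237 + 110×209
  = 110×446 − 207×237
  = −207×683 + 317×446
So 446⁻¹ ≡ 317 (mod 683).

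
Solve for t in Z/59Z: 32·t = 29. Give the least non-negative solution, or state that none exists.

gcd(32, 59) = 1, so a unique solution mod 59 exists.
32⁻¹ ≡ 24 (mod 59).
t ≡ 24·29 ≡ 47 (mod 59).

47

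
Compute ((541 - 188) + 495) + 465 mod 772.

541

541 - 188 = 353
353 + 495 = 848 ≡ 76 (mod 772)
76 + 465 = 541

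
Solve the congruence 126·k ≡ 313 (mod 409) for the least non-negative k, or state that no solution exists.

194

gcd(126, 409) = 1, so a unique solution mod 409 exists.
126⁻¹ ≡ 211 (mod 409).
k ≡ 211·313 ≡ 194 (mod 409).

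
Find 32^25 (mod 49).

Using repeated squaring:
32^1 ≡ 32 (mod 49)
32^2 ≡ 32^2 = 1024 ≡ 44 (mod 49)
32^4 ≡ 44^2 = 1936 ≡ 25 (mod 49)
32^8 ≡ 25^2 = 625 ≡ 37 (mod 49)
32^16 ≡ 37^2 = 1369 ≡ 46 (mod 49)
32^25 = 32^16 * 32^8 * 32^1 ≡ 46 * 37 * 32 (mod 49).
Accumulate the product:
46 * 37 = 1702 ≡ 36
36 * 32 = 1152 ≡ 25

25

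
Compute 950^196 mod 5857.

2457

By square-and-multiply:
950^1 ≡ 950 (mod 5857)
950^2 ≡ 950^2 = 902500 ≡ 522 (mod 5857)
950^4 ≡ 522^2 = 272484 ≡ 3062 (mod 5857)
950^8 ≡ 3062^2 = 9375844 ≡ 4644 (mod 5857)
950^16 ≡ 4644^2 = 21566736 ≡ 1262 (mod 5857)
950^32 ≡ 1262^2 = 1592644 ≡ 5397 (mod 5857)
950^64 ≡ 5397^2 = 29127609 ≡ 748 (mod 5857)
950^128 ≡ 748^2 = 559504 ≡ 3089 (mod 5857)
950^196 = 950^128 · 950^64 · 950^4 ≡ 3089 · 748 · 3062 (mod 5857).
Accumulate the product:
3089 · 748 = 2310572 ≡ 2914
2914 · 3062 = 8922668 ≡ 2457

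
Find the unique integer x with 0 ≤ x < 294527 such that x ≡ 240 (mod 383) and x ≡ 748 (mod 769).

383⁻¹ mod 769: 383·512 ≡ 1 (mod 769), so 383⁻¹ ≡ 512.
x = 240 + 383·((748 − 240)·512 mod 769) = 240 + 383·174 = 66882.

66882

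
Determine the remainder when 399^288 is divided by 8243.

288 in binary is 100100000, i.e. 288 = 256 + 32.
399^1 ≡ 399 (mod 8243)
399^2 ≡ 399^2 = 159201 ≡ 2584 (mod 8243)
399^4 ≡ 2584^2 = 6677056 ≡ 226 (mod 8243)
399^8 ≡ 226^2 = 51076 ≡ 1618 (mod 8243)
399^16 ≡ 1618^2 = 2617924 ≡ 4893 (mod 8243)
399^32 ≡ 4893^2 = 23941449 ≡ 3777 (mod 8243)
399^64 ≡ 3777^2 = 14265729 ≡ 5339 (mod 8243)
399^128 ≡ 5339^2 = 28504921 ≡ 627 (mod 8243)
399^256 ≡ 627^2 = 393129 ≡ 5708 (mod 8243)
399^288 = 399^256 * 399^32 ≡ 5708 * 3777 (mod 8243).
5708 * 3777 = 21559116 ≡ 3671 (mod 8243).

3671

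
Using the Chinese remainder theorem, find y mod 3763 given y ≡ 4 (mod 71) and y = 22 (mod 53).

71⁻¹ mod 53: 71*3 ≡ 1 (mod 53), so 71⁻¹ ≡ 3.
y = 4 + 71*((22 − 4)*3 mod 53) = 4 + 71*1 = 75.
Check: 75 mod 71 = 4, 75 mod 53 = 22. ✓

75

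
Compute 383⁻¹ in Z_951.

By the extended Euclidean algorithm:
951 = 2*383 + 185
383 = 2*185 + 13
185 = 14*13 + 3
13 = 4*3 + 1
3 = 3*1 + 0
gcd(383, 951) = 1, so the inverse exists.
Back-substitute for 1:
1 = 1*13 − 4*3
  = −4*185 + 57*13
  = 57*383 − 118*185
  = −118*951 + 293*383
So 383⁻¹ ≡ 293 (mod 951).

293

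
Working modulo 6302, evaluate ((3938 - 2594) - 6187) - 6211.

3938 - 2594 = 1344
1344 - 6187 = -4843 ≡ 1459 (mod 6302)
1459 - 6211 = -4752 ≡ 1550 (mod 6302)

1550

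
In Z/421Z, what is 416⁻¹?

Apply the Euclidean algorithm and back-substitute:
421 = 1×416 + 5
416 = 83×5 + 1
5 = 5×1 + 0
gcd(416, 421) = 1, so the inverse exists.
Back-substitute for 1:
1 = 1×416 − 83×5
  = −83×421 + 84×416
So 416⁻¹ ≡ 84 (mod 421).

84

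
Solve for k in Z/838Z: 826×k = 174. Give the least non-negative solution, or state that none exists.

gcd(826, 838) = 2, and 2 | 174, so solutions exist.
Divide through by 2: 413×k mod 419 = 87.
413⁻¹ ≡ 349 (mod 419).
k ≡ 349×87 ≡ 195 (mod 419).
The smallest non-negative solution is k = 195.

195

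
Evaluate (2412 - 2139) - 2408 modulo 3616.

2412 - 2139 = 273
273 - 2408 = -2135 ≡ 1481 (mod 3616)

1481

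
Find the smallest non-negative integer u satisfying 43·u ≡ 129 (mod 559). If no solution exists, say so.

3

gcd(43, 559) = 43, and 43 | 129, so solutions exist.
Divide through by 43: 1·u mod 13 = 3.
1⁻¹ ≡ 1 (mod 13).
u ≡ 1·3 ≡ 3 (mod 13).
The smallest non-negative solution is u = 3.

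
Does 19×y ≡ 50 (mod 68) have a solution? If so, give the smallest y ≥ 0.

42

gcd(19, 68) = 1, so a unique solution mod 68 exists.
19⁻¹ ≡ 43 (mod 68).
y ≡ 43×50 ≡ 42 (mod 68).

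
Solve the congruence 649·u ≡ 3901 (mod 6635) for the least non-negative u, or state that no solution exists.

gcd(649, 6635) = 1, so a unique solution mod 6635 exists.
649⁻¹ ≡ 5674 (mod 6635).
u ≡ 5674·3901 ≡ 6549 (mod 6635).

6549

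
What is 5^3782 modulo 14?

3782 in binary is 111011000110, i.e. 3782 = 2048 + 1024 + 512 + 128 + 64 + 4 + 2.
5^1 ≡ 5 (mod 14)
5^2 ≡ 5^2 = 25 ≡ 11 (mod 14)
5^4 ≡ 11^2 = 121 ≡ 9 (mod 14)
5^8 ≡ 9^2 = 81 ≡ 11 (mod 14)
5^16 ≡ 11^2 = 121 ≡ 9 (mod 14)
5^32 ≡ 9^2 = 81 ≡ 11 (mod 14)
5^64 ≡ 11^2 = 121 ≡ 9 (mod 14)
5^128 ≡ 9^2 = 81 ≡ 11 (mod 14)
5^256 ≡ 11^2 = 121 ≡ 9 (mod 14)
5^512 ≡ 9^2 = 81 ≡ 11 (mod 14)
5^1024 ≡ 11^2 = 121 ≡ 9 (mod 14)
5^2048 ≡ 9^2 = 81 ≡ 11 (mod 14)
5^3782 = 5^2048 × 5^1024 × 5^512 × 5^128 × 5^64 × 5^4 × 5^2 ≡ 11 × 9 × 11 × 11 × 9 × 9 × 11 (mod 14).
Accumulate the product:
11 × 9 = 99 ≡ 1
1 × 11 = 11
11 × 11 = 121 ≡ 9
9 × 9 = 81 ≡ 11
11 × 9 = 99 ≡ 1
1 × 11 = 11

11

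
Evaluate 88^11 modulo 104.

56

Compute successive squares:
88^1 ≡ 88 (mod 104)
88^2 ≡ 88^2 = 7744 ≡ 48 (mod 104)
88^4 ≡ 48^2 = 2304 ≡ 16 (mod 104)
88^8 ≡ 16^2 = 256 ≡ 48 (mod 104)
88^11 = 88^8 * 88^2 * 88^1 ≡ 48 * 48 * 88 (mod 104).
Accumulate the product:
48 * 48 = 2304 ≡ 16
16 * 88 = 1408 ≡ 56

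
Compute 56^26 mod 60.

16

By square-and-multiply:
26 in binary is 11010, i.e. 26 = 16 + 8 + 2.
56^1 ≡ 56 (mod 60)
56^2 ≡ 56^2 = 3136 ≡ 16 (mod 60)
56^4 ≡ 16^2 = 256 ≡ 16 (mod 60)
56^8 ≡ 16^2 = 256 ≡ 16 (mod 60)
56^16 ≡ 16^2 = 256 ≡ 16 (mod 60)
56^26 = 56^16 · 56^8 · 56^2 ≡ 16 · 16 · 16 (mod 60).
Accumulate the product:
16 · 16 = 256 ≡ 16
16 · 16 = 256 ≡ 16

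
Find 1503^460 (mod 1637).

1608

By square-and-multiply:
460 in binary is 111001100, i.e. 460 = 256 + 128 + 64 + 8 + 4.
1503^1 ≡ 1503 (mod 1637)
1503^2 ≡ 1503^2 = 2259009 ≡ 1586 (mod 1637)
1503^4 ≡ 1586^2 = 2515396 ≡ 964 (mod 1637)
1503^8 ≡ 964^2 = 929296 ≡ 1117 (mod 1637)
1503^16 ≡ 1117^2 = 1247689 ≡ 295 (mod 1637)
1503^32 ≡ 295^2 = 87025 ≡ 264 (mod 1637)
1503^64 ≡ 264^2 = 69696 ≡ 942 (mod 1637)
1503^128 ≡ 942^2 = 887364 ≡ 110 (mod 1637)
1503^256 ≡ 110^2 = 12100 ≡ 641 (mod 1637)
1503^460 = 1503^256 · 1503^128 · 1503^64 · 1503^8 · 1503^4 ≡ 641 · 110 · 942 · 1117 · 964 (mod 1637).
Accumulate the product:
641 · 110 = 70510 ≡ 119
119 · 942 = 112098 ≡ 782
782 · 1117 = 873494 ≡ 973
973 · 964 = 937972 ≡ 1608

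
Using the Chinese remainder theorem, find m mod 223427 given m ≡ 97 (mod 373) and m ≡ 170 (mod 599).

163098

373⁻¹ mod 599: 373×326 ≡ 1 (mod 599), so 373⁻¹ ≡ 326.
m = 97 + 373×((170 − 97)×326 mod 599) = 97 + 373×437 = 163098.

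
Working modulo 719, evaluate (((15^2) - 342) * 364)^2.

(15)^2 ≡ 225 (mod 719)
225 - 342 = -117 ≡ 602 (mod 719)
602 * 364 = 219128 ≡ 552 (mod 719)
(552)^2 ≡ 567 (mod 719)

567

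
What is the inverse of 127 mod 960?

Apply the Euclidean algorithm and back-substitute:
960 = 7·127 + 71
127 = 1·71 + 56
71 = 1·56 + 15
56 = 3·15 + 11
15 = 1·11 + 4
11 = 2·4 + 3
4 = 1·3 + 1
3 = 3·1 + 0
gcd(127, 960) = 1, so the inverse exists.
Bézout: 1 = 34·960 − 257·127.
So 127⁻¹ ≡ −257 ≡ 703 (mod 960).

703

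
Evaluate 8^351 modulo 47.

351 in binary is 101011111, i.e. 351 = 256 + 64 + 16 + 8 + 4 + 2 + 1.
8^1 ≡ 8 (mod 47)
8^2 ≡ 8^2 = 64 ≡ 17 (mod 47)
8^4 ≡ 17^2 = 289 ≡ 7 (mod 47)
8^8 ≡ 7^2 = 49 ≡ 2 (mod 47)
8^16 ≡ 2^2 = 4 (mod 47)
8^32 ≡ 4^2 = 16 (mod 47)
8^64 ≡ 16^2 = 256 ≡ 21 (mod 47)
8^128 ≡ 21^2 = 441 ≡ 18 (mod 47)
8^256 ≡ 18^2 = 324 ≡ 42 (mod 47)
8^351 = 8^256 × 8^64 × 8^16 × 8^8 × 8^4 × 8^2 × 8^1 ≡ 42 × 21 × 4 × 2 × 7 × 17 × 8 (mod 47).
Accumulate the product:
42 × 21 = 882 ≡ 36
36 × 4 = 144 ≡ 3
3 × 2 = 6
6 × 7 = 42
42 × 17 = 714 ≡ 9
9 × 8 = 72 ≡ 25

25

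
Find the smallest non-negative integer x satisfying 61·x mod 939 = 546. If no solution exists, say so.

363

gcd(61, 939) = 1, so a unique solution mod 939 exists.
61⁻¹ ≡ 508 (mod 939).
x ≡ 508·546 ≡ 363 (mod 939).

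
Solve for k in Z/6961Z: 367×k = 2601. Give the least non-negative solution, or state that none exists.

2378

gcd(367, 6961) = 1, so a unique solution mod 6961 exists.
367⁻¹ ≡ 2902 (mod 6961).
k ≡ 2902×2601 ≡ 2378 (mod 6961).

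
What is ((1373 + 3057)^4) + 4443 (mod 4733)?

1350

1373 + 3057 = 4430
(4430)^4 ≡ 1640 (mod 4733)
1640 + 4443 = 6083 ≡ 1350 (mod 4733)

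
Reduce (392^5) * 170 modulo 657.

(392)^5 ≡ 173 (mod 657)
173 * 170 = 29410 ≡ 502 (mod 657)

502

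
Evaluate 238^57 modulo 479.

52

238^1 ≡ 238 (mod 479)
238^2 ≡ 238^2 = 56644 ≡ 122 (mod 479)
238^4 ≡ 122^2 = 14884 ≡ 35 (mod 479)
238^8 ≡ 35^2 = 1225 ≡ 267 (mod 479)
238^16 ≡ 267^2 = 71289 ≡ 397 (mod 479)
238^32 ≡ 397^2 = 157609 ≡ 18 (mod 479)
238^57 = 238^32 * 238^16 * 238^8 * 238^1 ≡ 18 * 397 * 267 * 238 (mod 479).
Accumulate the product:
18 * 397 = 7146 ≡ 440
440 * 267 = 117480 ≡ 125
125 * 238 = 29750 ≡ 52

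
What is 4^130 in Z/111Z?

34

By square-and-multiply:
130 in binary is 10000010, i.e. 130 = 128 + 2.
4^1 ≡ 4 (mod 111)
4^2 ≡ 4^2 = 16 (mod 111)
4^4 ≡ 16^2 = 256 ≡ 34 (mod 111)
4^8 ≡ 34^2 = 1156 ≡ 46 (mod 111)
4^16 ≡ 46^2 = 2116 ≡ 7 (mod 111)
4^32 ≡ 7^2 = 49 (mod 111)
4^64 ≡ 49^2 = 2401 ≡ 70 (mod 111)
4^128 ≡ 70^2 = 4900 ≡ 16 (mod 111)
4^130 = 4^128 · 4^2 ≡ 16 · 16 (mod 111).
16 · 16 = 256 ≡ 34 (mod 111).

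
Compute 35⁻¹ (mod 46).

25

46 = 1×35 + 11
35 = 3×11 + 2
11 = 5×2 + 1
2 = 2×1 + 0
gcd(35, 46) = 1, so the inverse exists.
Back-substitute for 1:
1 = 1×11 − 5×2
  = −5×35 + 16×11
  = 16×46 − 21×35
So 35⁻¹ ≡ −21 ≡ 25 (mod 46).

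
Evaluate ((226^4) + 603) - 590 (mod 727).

(226)^4 ≡ 427 (mod 727)
427 + 603 = 1030 ≡ 303 (mod 727)
303 - 590 = -287 ≡ 440 (mod 727)

440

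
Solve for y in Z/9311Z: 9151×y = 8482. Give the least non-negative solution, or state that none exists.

gcd(9151, 9311) = 1, so a unique solution mod 9311 exists.
9151⁻¹ ≡ 1804 (mod 9311).
y ≡ 1804×8482 ≡ 3555 (mod 9311).

3555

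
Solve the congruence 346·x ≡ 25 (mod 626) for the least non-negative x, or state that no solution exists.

gcd(346, 626) = 2, and 2 does not divide 25.
So the congruence has no solution.

no solution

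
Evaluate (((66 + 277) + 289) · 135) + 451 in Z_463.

116

66 + 277 = 343
343 + 289 = 632 ≡ 169 (mod 463)
169 · 135 = 22815 ≡ 128 (mod 463)
128 + 451 = 579 ≡ 116 (mod 463)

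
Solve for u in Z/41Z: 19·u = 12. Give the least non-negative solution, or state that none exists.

33

gcd(19, 41) = 1, so a unique solution mod 41 exists.
19⁻¹ ≡ 13 (mod 41).
u ≡ 13·12 ≡ 33 (mod 41).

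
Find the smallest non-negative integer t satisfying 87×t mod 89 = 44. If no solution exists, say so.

67

gcd(87, 89) = 1, so a unique solution mod 89 exists.
87⁻¹ ≡ 44 (mod 89).
t ≡ 44×44 ≡ 67 (mod 89).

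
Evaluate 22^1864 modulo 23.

22^1 ≡ 22 (mod 23)
22^2 ≡ 22^2 = 484 ≡ 1 (mod 23)
22^4 ≡ 1^2 = 1 (mod 23)
22^8 ≡ 1^2 = 1 (mod 23)
22^16 ≡ 1^2 = 1 (mod 23)
22^32 ≡ 1^2 = 1 (mod 23)
22^64 ≡ 1^2 = 1 (mod 23)
22^128 ≡ 1^2 = 1 (mod 23)
22^256 ≡ 1^2 = 1 (mod 23)
22^512 ≡ 1^2 = 1 (mod 23)
22^1024 ≡ 1^2 = 1 (mod 23)
22^1864 = 22^1024 · 22^512 · 22^256 · 22^64 · 22^8 ≡ 1 · 1 · 1 · 1 · 1 (mod 23).
Accumulate the product:
1 · 1 = 1
1 · 1 = 1
1 · 1 = 1
1 · 1 = 1

1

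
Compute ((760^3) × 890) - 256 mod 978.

736

(760)^3 ≡ 700 (mod 978)
700 × 890 = 623000 ≡ 14 (mod 978)
14 - 256 = -242 ≡ 736 (mod 978)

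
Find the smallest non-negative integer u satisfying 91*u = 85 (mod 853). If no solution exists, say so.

gcd(91, 853) = 1, so a unique solution mod 853 exists.
91⁻¹ ≡ 75 (mod 853).
u ≡ 75*85 ≡ 404 (mod 853).

404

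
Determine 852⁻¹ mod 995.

828

Run the extended Euclidean algorithm:
995 = 1×852 + 143
852 = 5×143 + 137
143 = 1×137 + 6
137 = 22×6 + 5
6 = 1×5 + 1
5 = 5×1 + 0
gcd(852, 995) = 1, so the inverse exists.
Back-substitute for 1:
1 = 1×6 − 1×5
  = −1×137 + 23×6
  = 23×143 − 24×137
  = −24×852 + 143×143
  = 143×995 − 167×852
So 852⁻¹ ≡ −167 ≡ 828 (mod 995).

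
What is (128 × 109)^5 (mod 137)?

34

128 × 109 = 13952 ≡ 115 (mod 137)
(115)^5 ≡ 34 (mod 137)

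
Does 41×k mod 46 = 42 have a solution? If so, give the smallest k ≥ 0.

gcd(41, 46) = 1, so a unique solution mod 46 exists.
41⁻¹ ≡ 9 (mod 46).
k ≡ 9×42 ≡ 10 (mod 46).

10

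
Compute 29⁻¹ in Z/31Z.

31 = 1×29 + 2
29 = 14×2 + 1
2 = 2×1 + 0
gcd(29, 31) = 1, so the inverse exists.
Back-substitute for 1:
1 = 1×29 − 14×2
  = −14×31 + 15×29
So 29⁻¹ ≡ 15 (mod 31).

15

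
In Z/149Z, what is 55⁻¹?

84

Apply the Euclidean algorithm and back-substitute:
149 = 2·55 + 39
55 = 1·39 + 16
39 = 2·16 + 7
16 = 2·7 + 2
7 = 3·2 + 1
2 = 2·1 + 0
gcd(55, 149) = 1, so the inverse exists.
Back-substitute for 1:
1 = 1·7 − 3·2
  = −3·16 + 7·7
  = 7·39 − 17·16
  = −17·55 + 24·39
  = 24·149 − 65·55
So 55⁻¹ ≡ −65 ≡ 84 (mod 149).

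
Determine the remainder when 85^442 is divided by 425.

By square-and-multiply:
85^1 ≡ 85 (mod 425)
85^2 ≡ 85^2 = 7225 ≡ 0 (mod 425)
85^4 ≡ 0^2 = 0 (mod 425)
85^8 ≡ 0^2 = 0 (mod 425)
85^16 ≡ 0^2 = 0 (mod 425)
85^32 ≡ 0^2 = 0 (mod 425)
85^64 ≡ 0^2 = 0 (mod 425)
85^128 ≡ 0^2 = 0 (mod 425)
85^256 ≡ 0^2 = 0 (mod 425)
85^442 = 85^256 · 85^128 · 85^32 · 85^16 · 85^8 · 85^2 ≡ 0 · 0 · 0 · 0 · 0 · 0 (mod 425).
Accumulate the product:
0 · 0 = 0
0 · 0 = 0
0 · 0 = 0
0 · 0 = 0
0 · 0 = 0

0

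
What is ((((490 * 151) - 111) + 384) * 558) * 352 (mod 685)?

490 * 151 = 73990 ≡ 10 (mod 685)
10 - 111 = -101 ≡ 584 (mod 685)
584 + 384 = 968 ≡ 283 (mod 685)
283 * 558 = 157914 ≡ 364 (mod 685)
364 * 352 = 128128 ≡ 33 (mod 685)

33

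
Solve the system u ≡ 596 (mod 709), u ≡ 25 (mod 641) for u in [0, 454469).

709⁻¹ mod 641: 709×66 ≡ 1 (mod 641), so 709⁻¹ ≡ 66.
u = 596 + 709×((25 − 596)×66 mod 641) = 596 + 709×133 = 94893.

94893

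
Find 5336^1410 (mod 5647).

2590

By square-and-multiply:
5336^1 ≡ 5336 (mod 5647)
5336^2 ≡ 5336^2 = 28472896 ≡ 722 (mod 5647)
5336^4 ≡ 722^2 = 521284 ≡ 1760 (mod 5647)
5336^8 ≡ 1760^2 = 3097600 ≡ 3044 (mod 5647)
5336^16 ≡ 3044^2 = 9265936 ≡ 4856 (mod 5647)
5336^32 ≡ 4856^2 = 23580736 ≡ 4511 (mod 5647)
5336^64 ≡ 4511^2 = 20349121 ≡ 2980 (mod 5647)
5336^128 ≡ 2980^2 = 8880400 ≡ 3316 (mod 5647)
5336^256 ≡ 3316^2 = 10995856 ≡ 1147 (mod 5647)
5336^512 ≡ 1147^2 = 1315609 ≡ 5505 (mod 5647)
5336^1024 ≡ 5505^2 = 30305025 ≡ 3223 (mod 5647)
5336^1410 = 5336^1024 * 5336^256 * 5336^128 * 5336^2 ≡ 3223 * 1147 * 3316 * 722 (mod 5647).
Accumulate the product:
3223 * 1147 = 3696781 ≡ 3643
3643 * 3316 = 12080188 ≡ 1255
1255 * 722 = 906110 ≡ 2590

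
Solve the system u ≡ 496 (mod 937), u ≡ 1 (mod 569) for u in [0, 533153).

937⁻¹ mod 569: 937*184 ≡ 1 (mod 569), so 937⁻¹ ≡ 184.
u = 496 + 937*((1 − 496)*184 mod 569) = 496 + 937*529 = 496169.
Check: 496169 mod 937 = 496, 496169 mod 569 = 1. ✓

496169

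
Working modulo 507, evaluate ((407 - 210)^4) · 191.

407 - 210 = 197
(197)^4 ≡ 172 (mod 507)
172 · 191 = 32852 ≡ 404 (mod 507)

404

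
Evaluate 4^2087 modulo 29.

2087 in binary is 100000100111, i.e. 2087 = 2048 + 32 + 4 + 2 + 1.
4^1 ≡ 4 (mod 29)
4^2 ≡ 4^2 = 16 (mod 29)
4^4 ≡ 16^2 = 256 ≡ 24 (mod 29)
4^8 ≡ 24^2 = 576 ≡ 25 (mod 29)
4^16 ≡ 25^2 = 625 ≡ 16 (mod 29)
4^32 ≡ 16^2 = 256 ≡ 24 (mod 29)
4^64 ≡ 24^2 = 576 ≡ 25 (mod 29)
4^128 ≡ 25^2 = 625 ≡ 16 (mod 29)
4^256 ≡ 16^2 = 256 ≡ 24 (mod 29)
4^512 ≡ 24^2 = 576 ≡ 25 (mod 29)
4^1024 ≡ 25^2 = 625 ≡ 16 (mod 29)
4^2048 ≡ 16^2 = 256 ≡ 24 (mod 29)
4^2087 = 4^2048 × 4^32 × 4^4 × 4^2 × 4^1 ≡ 24 × 24 × 24 × 16 × 4 (mod 29).
Accumulate the product:
24 × 24 = 576 ≡ 25
25 × 24 = 600 ≡ 20
20 × 16 = 320 ≡ 1
1 × 4 = 4

4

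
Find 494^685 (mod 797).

By square-and-multiply:
685 in binary is 1010101101, i.e. 685 = 512 + 128 + 32 + 8 + 4 + 1.
494^1 ≡ 494 (mod 797)
494^2 ≡ 494^2 = 244036 ≡ 154 (mod 797)
494^4 ≡ 154^2 = 23716 ≡ 603 (mod 797)
494^8 ≡ 603^2 = 363609 ≡ 177 (mod 797)
494^16 ≡ 177^2 = 31329 ≡ 246 (mod 797)
494^32 ≡ 246^2 = 60516 ≡ 741 (mod 797)
494^64 ≡ 741^2 = 549081 ≡ 745 (mod 797)
494^128 ≡ 745^2 = 555025 ≡ 313 (mod 797)
494^256 ≡ 313^2 = 97969 ≡ 735 (mod 797)
494^512 ≡ 735^2 = 540225 ≡ 656 (mod 797)
494^685 = 494^512 × 494^128 × 494^32 × 494^8 × 494^4 × 494^1 ≡ 656 × 313 × 741 × 177 × 603 × 494 (mod 797).
Accumulate the product:
656 × 313 = 205328 ≡ 499
499 × 741 = 369759 ≡ 748
748 × 177 = 132396 ≡ 94
94 × 603 = 56682 ≡ 95
95 × 494 = 46930 ≡ 704

704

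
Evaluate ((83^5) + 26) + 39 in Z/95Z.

(83)^5 ≡ 68 (mod 95)
68 + 26 = 94
94 + 39 = 133 ≡ 38 (mod 95)

38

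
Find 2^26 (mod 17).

4

2^1 ≡ 2 (mod 17)
2^2 ≡ 2^2 = 4 (mod 17)
2^4 ≡ 4^2 = 16 (mod 17)
2^8 ≡ 16^2 = 256 ≡ 1 (mod 17)
2^16 ≡ 1^2 = 1 (mod 17)
2^26 = 2^16 · 2^8 · 2^2 ≡ 1 · 1 · 4 (mod 17).
Accumulate the product:
1 · 1 = 1
1 · 4 = 4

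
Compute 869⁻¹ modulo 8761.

5676

8761 = 10×869 + 71
869 = 12×71 + 17
71 = 4×17 + 3
17 = 5×3 + 2
3 = 1×2 + 1
2 = 2×1 + 0
gcd(869, 8761) = 1, so the inverse exists.
Back-substitute for 1:
1 = 1×3 − 1×2
  = −1×17 + 6×3
  = 6×71 − 25×17
  = −25×869 + 306×71
  = 306×8761 − 3085×869
So 869⁻¹ ≡ −3085 ≡ 5676 (mod 8761).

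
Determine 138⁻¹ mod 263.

162

Run the extended Euclidean algorithm:
263 = 1×138 + 125
138 = 1×125 + 13
125 = 9×13 + 8
13 = 1×8 + 5
8 = 1×5 + 3
5 = 1×3 + 2
3 = 1×2 + 1
2 = 2×1 + 0
gcd(138, 263) = 1, so the inverse exists.
Bézout: 1 = 53×263 − 101×138.
So 138⁻¹ ≡ −101 ≡ 162 (mod 263).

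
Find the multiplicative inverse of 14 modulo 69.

5

Run the extended Euclidean algorithm:
69 = 4×14 + 13
14 = 1×13 + 1
13 = 13×1 + 0
gcd(14, 69) = 1, so the inverse exists.
Back-substitute for 1:
1 = 1×14 − 1×13
  = −1×69 + 5×14
So 14⁻¹ ≡ 5 (mod 69).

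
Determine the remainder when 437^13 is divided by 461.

13 in binary is 1101, i.e. 13 = 8 + 4 + 1.
437^1 ≡ 437 (mod 461)
437^2 ≡ 437^2 = 190969 ≡ 115 (mod 461)
437^4 ≡ 115^2 = 13225 ≡ 317 (mod 461)
437^8 ≡ 317^2 = 100489 ≡ 452 (mod 461)
437^13 = 437^8 * 437^4 * 437^1 ≡ 452 * 317 * 437 (mod 461).
Accumulate the product:
452 * 317 = 143284 ≡ 374
374 * 437 = 163438 ≡ 244

244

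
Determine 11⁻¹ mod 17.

17 = 1×11 + 6
11 = 1×6 + 5
6 = 1×5 + 1
5 = 5×1 + 0
gcd(11, 17) = 1, so the inverse exists.
Bézout: 1 = 2×17 − 3×11.
So 11⁻¹ ≡ −3 ≡ 14 (mod 17).

14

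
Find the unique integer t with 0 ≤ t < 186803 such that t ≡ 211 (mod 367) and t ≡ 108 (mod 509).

367⁻¹ mod 509: 367·276 ≡ 1 (mod 509), so 367⁻¹ ≡ 276.
t = 211 + 367·((108 − 211)·276 mod 509) = 211 + 367·76 = 28103.
Check: 28103 mod 367 = 211, 28103 mod 509 = 108. ✓

28103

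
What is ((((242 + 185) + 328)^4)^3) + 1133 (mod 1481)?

242 + 185 = 427
427 + 328 = 755
(755)^4 ≡ 423 (mod 1481)
(423)^3 ≡ 462 (mod 1481)
462 + 1133 = 1595 ≡ 114 (mod 1481)

114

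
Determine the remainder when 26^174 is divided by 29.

Using repeated squaring:
26^1 ≡ 26 (mod 29)
26^2 ≡ 26^2 = 676 ≡ 9 (mod 29)
26^4 ≡ 9^2 = 81 ≡ 23 (mod 29)
26^8 ≡ 23^2 = 529 ≡ 7 (mod 29)
26^16 ≡ 7^2 = 49 ≡ 20 (mod 29)
26^32 ≡ 20^2 = 400 ≡ 23 (mod 29)
26^64 ≡ 23^2 = 529 ≡ 7 (mod 29)
26^128 ≡ 7^2 = 49 ≡ 20 (mod 29)
26^174 = 26^128 * 26^32 * 26^8 * 26^4 * 26^2 ≡ 20 * 23 * 7 * 23 * 9 (mod 29).
Accumulate the product:
20 * 23 = 460 ≡ 25
25 * 7 = 175 ≡ 1
1 * 23 = 23
23 * 9 = 207 ≡ 4

4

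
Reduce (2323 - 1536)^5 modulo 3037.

56

2323 - 1536 = 787
(787)^5 ≡ 56 (mod 3037)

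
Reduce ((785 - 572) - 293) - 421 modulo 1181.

680

785 - 572 = 213
213 - 293 = -80 ≡ 1101 (mod 1181)
1101 - 421 = 680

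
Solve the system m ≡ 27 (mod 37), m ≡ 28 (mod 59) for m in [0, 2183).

37⁻¹ mod 59: 37·8 ≡ 1 (mod 59), so 37⁻¹ ≡ 8.
m = 27 + 37·((28 − 27)·8 mod 59) = 27 + 37·8 = 323.

323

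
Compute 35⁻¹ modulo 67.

Run the extended Euclidean algorithm:
67 = 1*35 + 32
35 = 1*32 + 3
32 = 10*3 + 2
3 = 1*2 + 1
2 = 2*1 + 0
gcd(35, 67) = 1, so the inverse exists.
Back-substitute for 1:
1 = 1*3 − 1*2
  = −1*32 + 11*3
  = 11*35 − 12*32
  = −12*67 + 23*35
So 35⁻¹ ≡ 23 (mod 67).

23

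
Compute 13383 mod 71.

35

13383 = 188*71 + 35, so 13383 ≡ 35 (mod 71).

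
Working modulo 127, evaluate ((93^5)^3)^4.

(93)^5 ≡ 96 (mod 127)
(96)^3 ≡ 54 (mod 127)
(54)^4 ≡ 25 (mod 127)

25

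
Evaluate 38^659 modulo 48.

38^1 ≡ 38 (mod 48)
38^2 ≡ 38^2 = 1444 ≡ 4 (mod 48)
38^4 ≡ 4^2 = 16 (mod 48)
38^8 ≡ 16^2 = 256 ≡ 16 (mod 48)
38^16 ≡ 16^2 = 256 ≡ 16 (mod 48)
38^32 ≡ 16^2 = 256 ≡ 16 (mod 48)
38^64 ≡ 16^2 = 256 ≡ 16 (mod 48)
38^128 ≡ 16^2 = 256 ≡ 16 (mod 48)
38^256 ≡ 16^2 = 256 ≡ 16 (mod 48)
38^512 ≡ 16^2 = 256 ≡ 16 (mod 48)
38^659 = 38^512 × 38^128 × 38^16 × 38^2 × 38^1 ≡ 16 × 16 × 16 × 4 × 38 (mod 48).
Accumulate the product:
16 × 16 = 256 ≡ 16
16 × 16 = 256 ≡ 16
16 × 4 = 64 ≡ 16
16 × 38 = 608 ≡ 32

32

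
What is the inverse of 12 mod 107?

9

Apply the Euclidean algorithm and back-substitute:
107 = 8×12 + 11
12 = 1×11 + 1
11 = 11×1 + 0
gcd(12, 107) = 1, so the inverse exists.
Back-substitute for 1:
1 = 1×12 − 1×11
  = −1×107 + 9×12
So 12⁻¹ ≡ 9 (mod 107).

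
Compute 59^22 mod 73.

48

Using repeated squaring:
59^1 ≡ 59 (mod 73)
59^2 ≡ 59^2 = 3481 ≡ 50 (mod 73)
59^4 ≡ 50^2 = 2500 ≡ 18 (mod 73)
59^8 ≡ 18^2 = 324 ≡ 32 (mod 73)
59^16 ≡ 32^2 = 1024 ≡ 2 (mod 73)
59^22 = 59^16 · 59^4 · 59^2 ≡ 2 · 18 · 50 (mod 73).
Accumulate the product:
2 · 18 = 36
36 · 50 = 1800 ≡ 48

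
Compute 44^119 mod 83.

23

By square-and-multiply:
119 in binary is 1110111, i.e. 119 = 64 + 32 + 16 + 4 + 2 + 1.
44^1 ≡ 44 (mod 83)
44^2 ≡ 44^2 = 1936 ≡ 27 (mod 83)
44^4 ≡ 27^2 = 729 ≡ 65 (mod 83)
44^8 ≡ 65^2 = 4225 ≡ 75 (mod 83)
44^16 ≡ 75^2 = 5625 ≡ 64 (mod 83)
44^32 ≡ 64^2 = 4096 ≡ 29 (mod 83)
44^64 ≡ 29^2 = 841 ≡ 11 (mod 83)
44^119 = 44^64 · 44^32 · 44^16 · 44^4 · 44^2 · 44^1 ≡ 11 · 29 · 64 · 65 · 27 · 44 (mod 83).
Accumulate the product:
11 · 29 = 319 ≡ 70
70 · 64 = 4480 ≡ 81
81 · 65 = 5265 ≡ 36
36 · 27 = 972 ≡ 59
59 · 44 = 2596 ≡ 23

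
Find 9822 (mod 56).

9822 = 175*56 + 22, so 9822 ≡ 22 (mod 56).

22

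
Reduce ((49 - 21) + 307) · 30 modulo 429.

183

49 - 21 = 28
28 + 307 = 335
335 · 30 = 10050 ≡ 183 (mod 429)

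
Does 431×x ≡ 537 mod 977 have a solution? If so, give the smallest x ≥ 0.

305

gcd(431, 977) = 1, so a unique solution mod 977 exists.
431⁻¹ ≡ 943 (mod 977).
x ≡ 943×537 ≡ 305 (mod 977).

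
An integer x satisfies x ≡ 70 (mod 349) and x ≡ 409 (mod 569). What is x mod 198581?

349⁻¹ mod 569: 349*75 ≡ 1 (mod 569), so 349⁻¹ ≡ 75.
x = 70 + 349*((409 − 70)*75 mod 569) = 70 + 349*389 = 135831.
Check: 135831 mod 349 = 70, 135831 mod 569 = 409. ✓

135831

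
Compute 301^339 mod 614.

3

Compute successive squares:
339 in binary is 101010011, i.e. 339 = 256 + 64 + 16 + 2 + 1.
301^1 ≡ 301 (mod 614)
301^2 ≡ 301^2 = 90601 ≡ 343 (mod 614)
301^4 ≡ 343^2 = 117649 ≡ 375 (mod 614)
301^8 ≡ 375^2 = 140625 ≡ 19 (mod 614)
301^16 ≡ 19^2 = 361 (mod 614)
301^32 ≡ 361^2 = 130321 ≡ 153 (mod 614)
301^64 ≡ 153^2 = 23409 ≡ 77 (mod 614)
301^128 ≡ 77^2 = 5929 ≡ 403 (mod 614)
301^256 ≡ 403^2 = 162409 ≡ 313 (mod 614)
301^339 = 301^256 · 301^64 · 301^16 · 301^2 · 301^1 ≡ 313 · 77 · 361 · 343 · 301 (mod 614).
Accumulate the product:
313 · 77 = 24101 ≡ 155
155 · 361 = 55955 ≡ 81
81 · 343 = 27783 ≡ 153
153 · 301 = 46053 ≡ 3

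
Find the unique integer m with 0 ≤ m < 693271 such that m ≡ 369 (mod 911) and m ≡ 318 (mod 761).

911⁻¹ mod 761: 911×553 ≡ 1 (mod 761), so 911⁻¹ ≡ 553.
m = 369 + 911×((318 − 369)×553 mod 761) = 369 + 911×715 = 651734.
Check: 651734 mod 911 = 369, 651734 mod 761 = 318. ✓

651734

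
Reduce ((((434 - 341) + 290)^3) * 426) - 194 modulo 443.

222

434 - 341 = 93
93 + 290 = 383
(383)^3 ≡ 184 (mod 443)
184 * 426 = 78384 ≡ 416 (mod 443)
416 - 194 = 222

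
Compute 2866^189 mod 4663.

3831

189 in binary is 10111101, i.e. 189 = 128 + 32 + 16 + 8 + 4 + 1.
2866^1 ≡ 2866 (mod 4663)
2866^2 ≡ 2866^2 = 8213956 ≡ 2413 (mod 4663)
2866^4 ≡ 2413^2 = 5822569 ≡ 3145 (mod 4663)
2866^8 ≡ 3145^2 = 9891025 ≡ 802 (mod 4663)
2866^16 ≡ 802^2 = 643204 ≡ 4373 (mod 4663)
2866^32 ≡ 4373^2 = 19123129 ≡ 166 (mod 4663)
2866^64 ≡ 166^2 = 27556 ≡ 4241 (mod 4663)
2866^128 ≡ 4241^2 = 17986081 ≡ 890 (mod 4663)
2866^189 = 2866^128 · 2866^32 · 2866^16 · 2866^8 · 2866^4 · 2866^1 ≡ 890 · 166 · 4373 · 802 · 3145 · 2866 (mod 4663).
Accumulate the product:
890 · 166 = 147740 ≡ 3187
3187 · 4373 = 13936751 ≡ 3707
3707 · 802 = 2973014 ≡ 2683
2683 · 3145 = 8438035 ≡ 2668
2668 · 2866 = 7646488 ≡ 3831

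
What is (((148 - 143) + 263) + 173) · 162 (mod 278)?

148 - 143 = 5
5 + 263 = 268
268 + 173 = 441 ≡ 163 (mod 278)
163 · 162 = 26406 ≡ 274 (mod 278)

274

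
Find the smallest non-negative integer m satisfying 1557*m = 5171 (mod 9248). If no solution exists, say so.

4167

gcd(1557, 9248) = 1, so a unique solution mod 9248 exists.
1557⁻¹ ≡ 3837 (mod 9248).
m ≡ 3837*5171 ≡ 4167 (mod 9248).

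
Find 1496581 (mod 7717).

7200

1496581 = 193*7717 + 7200, so 1496581 ≡ 7200 (mod 7717).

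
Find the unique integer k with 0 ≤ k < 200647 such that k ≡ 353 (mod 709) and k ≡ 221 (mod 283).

138608

709⁻¹ mod 283: 709*95 ≡ 1 (mod 283), so 709⁻¹ ≡ 95.
k = 353 + 709*((221 − 353)*95 mod 283) = 353 + 709*195 = 138608.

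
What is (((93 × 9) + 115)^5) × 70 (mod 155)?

110

93 × 9 = 837 ≡ 62 (mod 155)
62 + 115 = 177 ≡ 22 (mod 155)
(22)^5 ≡ 37 (mod 155)
37 × 70 = 2590 ≡ 110 (mod 155)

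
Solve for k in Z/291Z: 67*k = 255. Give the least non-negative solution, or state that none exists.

gcd(67, 291) = 1, so a unique solution mod 291 exists.
67⁻¹ ≡ 139 (mod 291).
k ≡ 139*255 ≡ 234 (mod 291).

234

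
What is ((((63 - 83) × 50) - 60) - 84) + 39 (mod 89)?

52

63 - 83 = -20 ≡ 69 (mod 89)
69 × 50 = 3450 ≡ 68 (mod 89)
68 - 60 = 8
8 - 84 = -76 ≡ 13 (mod 89)
13 + 39 = 52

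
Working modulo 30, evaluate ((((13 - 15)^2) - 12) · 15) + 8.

13 - 15 = -2 ≡ 28 (mod 30)
(28)^2 ≡ 4 (mod 30)
4 - 12 = -8 ≡ 22 (mod 30)
22 · 15 = 330 ≡ 0 (mod 30)
0 + 8 = 8

8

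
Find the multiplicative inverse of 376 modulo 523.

Apply the Euclidean algorithm and back-substitute:
523 = 1×376 + 147
376 = 2×147 + 82
147 = 1×82 + 65
82 = 1×65 + 17
65 = 3×17 + 14
17 = 1×14 + 3
14 = 4×3 + 2
3 = 1×2 + 1
2 = 2×1 + 0
gcd(376, 523) = 1, so the inverse exists.
Bézout: 1 = −133×523 + 185×376.
So 376⁻¹ ≡ 185 (mod 523).

185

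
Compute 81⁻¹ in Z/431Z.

431 = 5×81 + 26
81 = 3×26 + 3
26 = 8×3 + 2
3 = 1×2 + 1
2 = 2×1 + 0
gcd(81, 431) = 1, so the inverse exists.
Back-substitute for 1:
1 = 1×3 − 1×2
  = −1×26 + 9×3
  = 9×81 − 28×26
  = −28×431 + 149×81
So 81⁻¹ ≡ 149 (mod 431).

149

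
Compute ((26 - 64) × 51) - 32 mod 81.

55

26 - 64 = -38 ≡ 43 (mod 81)
43 × 51 = 2193 ≡ 6 (mod 81)
6 - 32 = -26 ≡ 55 (mod 81)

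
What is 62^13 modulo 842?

13 in binary is 1101, i.e. 13 = 8 + 4 + 1.
62^1 ≡ 62 (mod 842)
62^2 ≡ 62^2 = 3844 ≡ 476 (mod 842)
62^4 ≡ 476^2 = 226576 ≡ 78 (mod 842)
62^8 ≡ 78^2 = 6084 ≡ 190 (mod 842)
62^13 = 62^8 × 62^4 × 62^1 ≡ 190 × 78 × 62 (mod 842).
Accumulate the product:
190 × 78 = 14820 ≡ 506
506 × 62 = 31372 ≡ 218

218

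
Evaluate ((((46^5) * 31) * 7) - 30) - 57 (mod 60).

25

(46)^5 ≡ 16 (mod 60)
16 * 31 = 496 ≡ 16 (mod 60)
16 * 7 = 112 ≡ 52 (mod 60)
52 - 30 = 22
22 - 57 = -35 ≡ 25 (mod 60)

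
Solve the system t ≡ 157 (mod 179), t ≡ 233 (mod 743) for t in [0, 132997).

179⁻¹ mod 743: 179·220 ≡ 1 (mod 743), so 179⁻¹ ≡ 220.
t = 157 + 179·((233 − 157)·220 mod 743) = 157 + 179·374 = 67103.

67103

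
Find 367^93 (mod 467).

367^1 ≡ 367 (mod 467)
367^2 ≡ 367^2 = 134689 ≡ 193 (mod 467)
367^4 ≡ 193^2 = 37249 ≡ 356 (mod 467)
367^8 ≡ 356^2 = 126736 ≡ 179 (mod 467)
367^16 ≡ 179^2 = 32041 ≡ 285 (mod 467)
367^32 ≡ 285^2 = 81225 ≡ 434 (mod 467)
367^64 ≡ 434^2 = 188356 ≡ 155 (mod 467)
367^93 = 367^64 · 367^16 · 367^8 · 367^4 · 367^1 ≡ 155 · 285 · 179 · 356 · 367 (mod 467).
Accumulate the product:
155 · 285 = 44175 ≡ 277
277 · 179 = 49583 ≡ 81
81 · 356 = 28836 ≡ 349
349 · 367 = 128083 ≡ 125

125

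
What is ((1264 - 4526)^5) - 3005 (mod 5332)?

4771

1264 - 4526 = -3262 ≡ 2070 (mod 5332)
(2070)^5 ≡ 2444 (mod 5332)
2444 - 3005 = -561 ≡ 4771 (mod 5332)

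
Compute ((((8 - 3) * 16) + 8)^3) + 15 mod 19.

8 - 3 = 5
5 * 16 = 80 ≡ 4 (mod 19)
4 + 8 = 12
(12)^3 ≡ 18 (mod 19)
18 + 15 = 33 ≡ 14 (mod 19)

14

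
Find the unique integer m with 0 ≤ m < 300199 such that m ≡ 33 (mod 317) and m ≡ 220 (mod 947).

317⁻¹ mod 947: 317×711 ≡ 1 (mod 947), so 317⁻¹ ≡ 711.
m = 33 + 317×((220 − 33)×711 mod 947) = 33 + 317×377 = 119542.
Check: 119542 mod 317 = 33, 119542 mod 947 = 220. ✓

119542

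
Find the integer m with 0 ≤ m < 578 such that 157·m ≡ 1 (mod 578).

Apply the Euclidean algorithm and back-substitute:
578 = 3*157 + 107
157 = 1*107 + 50
107 = 2*50 + 7
50 = 7*7 + 1
7 = 7*1 + 0
gcd(157, 578) = 1, so the inverse exists.
Bézout: 1 = −22*578 + 81*157.
So 157⁻¹ ≡ 81 (mod 578).

81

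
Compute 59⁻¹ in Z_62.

41

62 = 1×59 + 3
59 = 19×3 + 2
3 = 1×2 + 1
2 = 2×1 + 0
gcd(59, 62) = 1, so the inverse exists.
Bézout: 1 = 20×62 − 21×59.
So 59⁻¹ ≡ −21 ≡ 41 (mod 62).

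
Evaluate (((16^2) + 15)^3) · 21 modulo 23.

20

(16)^2 ≡ 3 (mod 23)
3 + 15 = 18
(18)^3 ≡ 13 (mod 23)
13 · 21 = 273 ≡ 20 (mod 23)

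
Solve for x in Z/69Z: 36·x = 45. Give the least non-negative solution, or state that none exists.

7

gcd(36, 69) = 3, and 3 | 45, so solutions exist.
Divide through by 3: 12·x ≡ 15 (mod 23).
12⁻¹ ≡ 2 (mod 23).
x ≡ 2·15 ≡ 7 (mod 23).
The smallest non-negative solution is x = 7.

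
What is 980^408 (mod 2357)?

408 in binary is 110011000, i.e. 408 = 256 + 128 + 16 + 8.
980^1 ≡ 980 (mod 2357)
980^2 ≡ 980^2 = 960400 ≡ 1101 (mod 2357)
980^4 ≡ 1101^2 = 1212201 ≡ 703 (mod 2357)
980^8 ≡ 703^2 = 494209 ≡ 1596 (mod 2357)
980^16 ≡ 1596^2 = 2547216 ≡ 1656 (mod 2357)
980^32 ≡ 1656^2 = 2742336 ≡ 1145 (mod 2357)
980^64 ≡ 1145^2 = 1311025 ≡ 533 (mod 2357)
980^128 ≡ 533^2 = 284089 ≡ 1249 (mod 2357)
980^256 ≡ 1249^2 = 1560001 ≡ 2024 (mod 2357)
980^408 = 980^256 * 980^128 * 980^16 * 980^8 ≡ 2024 * 1249 * 1656 * 1596 (mod 2357).
Accumulate the product:
2024 * 1249 = 2527976 ≡ 1272
1272 * 1656 = 2106432 ≡ 1631
1631 * 1596 = 2603076 ≡ 948

948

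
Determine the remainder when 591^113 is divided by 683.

236

113 in binary is 1110001, i.e. 113 = 64 + 32 + 16 + 1.
591^1 ≡ 591 (mod 683)
591^2 ≡ 591^2 = 349281 ≡ 268 (mod 683)
591^4 ≡ 268^2 = 71824 ≡ 109 (mod 683)
591^8 ≡ 109^2 = 11881 ≡ 270 (mod 683)
591^16 ≡ 270^2 = 72900 ≡ 502 (mod 683)
591^32 ≡ 502^2 = 252004 ≡ 660 (mod 683)
591^64 ≡ 660^2 = 435600 ≡ 529 (mod 683)
591^113 = 591^64 · 591^32 · 591^16 · 591^1 ≡ 529 · 660 · 502 · 591 (mod 683).
Accumulate the product:
529 · 660 = 349140 ≡ 127
127 · 502 = 63754 ≡ 235
235 · 591 = 138885 ≡ 236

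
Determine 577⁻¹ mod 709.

521

Run the extended Euclidean algorithm:
709 = 1×577 + 132
577 = 4×132 + 49
132 = 2×49 + 34
49 = 1×34 + 15
34 = 2×15 + 4
15 = 3×4 + 3
4 = 1×3 + 1
3 = 3×1 + 0
gcd(577, 709) = 1, so the inverse exists.
Bézout: 1 = 153×709 − 188×577.
So 577⁻¹ ≡ −188 ≡ 521 (mod 709).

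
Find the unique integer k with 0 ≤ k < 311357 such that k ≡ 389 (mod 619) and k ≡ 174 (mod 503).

173709

619⁻¹ mod 503: 619×490 ≡ 1 (mod 503), so 619⁻¹ ≡ 490.
k = 389 + 619×((174 − 389)×490 mod 503) = 389 + 619×280 = 173709.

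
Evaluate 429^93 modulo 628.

601

93 in binary is 1011101, i.e. 93 = 64 + 16 + 8 + 4 + 1.
429^1 ≡ 429 (mod 628)
429^2 ≡ 429^2 = 184041 ≡ 37 (mod 628)
429^4 ≡ 37^2 = 1369 ≡ 113 (mod 628)
429^8 ≡ 113^2 = 12769 ≡ 209 (mod 628)
429^16 ≡ 209^2 = 43681 ≡ 349 (mod 628)
429^32 ≡ 349^2 = 121801 ≡ 597 (mod 628)
429^64 ≡ 597^2 = 356409 ≡ 333 (mod 628)
429^93 = 429^64 * 429^16 * 429^8 * 429^4 * 429^1 ≡ 333 * 349 * 209 * 113 * 429 (mod 628).
Accumulate the product:
333 * 349 = 116217 ≡ 37
37 * 209 = 7733 ≡ 197
197 * 113 = 22261 ≡ 281
281 * 429 = 120549 ≡ 601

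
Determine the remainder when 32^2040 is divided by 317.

277

By square-and-multiply:
32^1 ≡ 32 (mod 317)
32^2 ≡ 32^2 = 1024 ≡ 73 (mod 317)
32^4 ≡ 73^2 = 5329 ≡ 257 (mod 317)
32^8 ≡ 257^2 = 66049 ≡ 113 (mod 317)
32^16 ≡ 113^2 = 12769 ≡ 89 (mod 317)
32^32 ≡ 89^2 = 7921 ≡ 313 (mod 317)
32^64 ≡ 313^2 = 97969 ≡ 16 (mod 317)
32^128 ≡ 16^2 = 256 (mod 317)
32^256 ≡ 256^2 = 65536 ≡ 234 (mod 317)
32^512 ≡ 234^2 = 54756 ≡ 232 (mod 317)
32^1024 ≡ 232^2 = 53824 ≡ 251 (mod 317)
32^2040 = 32^1024 * 32^512 * 32^256 * 32^128 * 32^64 * 32^32 * 32^16 * 32^8 ≡ 251 * 232 * 234 * 256 * 16 * 313 * 89 * 113 (mod 317).
Accumulate the product:
251 * 232 = 58232 ≡ 221
221 * 234 = 51714 ≡ 43
43 * 256 = 11008 ≡ 230
230 * 16 = 3680 ≡ 193
193 * 313 = 60409 ≡ 179
179 * 89 = 15931 ≡ 81
81 * 113 = 9153 ≡ 277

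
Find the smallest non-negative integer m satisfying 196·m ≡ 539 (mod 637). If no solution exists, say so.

gcd(196, 637) = 49, and 49 | 539, so solutions exist.
Divide through by 49: 4·m ≡ 11 mod 13.
4⁻¹ ≡ 10 (mod 13).
m ≡ 10·11 ≡ 6 (mod 13).
The smallest non-negative solution is m = 6.

6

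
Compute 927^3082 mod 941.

152

By square-and-multiply:
3082 in binary is 110000001010, i.e. 3082 = 2048 + 1024 + 8 + 2.
927^1 ≡ 927 (mod 941)
927^2 ≡ 927^2 = 859329 ≡ 196 (mod 941)
927^4 ≡ 196^2 = 38416 ≡ 776 (mod 941)
927^8 ≡ 776^2 = 602176 ≡ 877 (mod 941)
927^16 ≡ 877^2 = 769129 ≡ 332 (mod 941)
927^32 ≡ 332^2 = 110224 ≡ 127 (mod 941)
927^64 ≡ 127^2 = 16129 ≡ 132 (mod 941)
927^128 ≡ 132^2 = 17424 ≡ 486 (mod 941)
927^256 ≡ 486^2 = 236196 ≡ 5 (mod 941)
927^512 ≡ 5^2 = 25 (mod 941)
927^1024 ≡ 25^2 = 625 (mod 941)
927^2048 ≡ 625^2 = 390625 ≡ 110 (mod 941)
927^3082 = 927^2048 · 927^1024 · 927^8 · 927^2 ≡ 110 · 625 · 877 · 196 (mod 941).
Accumulate the product:
110 · 625 = 68750 ≡ 57
57 · 877 = 49989 ≡ 116
116 · 196 = 22736 ≡ 152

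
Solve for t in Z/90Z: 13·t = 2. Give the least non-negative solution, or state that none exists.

14

gcd(13, 90) = 1, so a unique solution mod 90 exists.
13⁻¹ ≡ 7 (mod 90).
t ≡ 7·2 ≡ 14 (mod 90).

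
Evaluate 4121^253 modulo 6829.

5304

Using repeated squaring:
253 in binary is 11111101, i.e. 253 = 128 + 64 + 32 + 16 + 8 + 4 + 1.
4121^1 ≡ 4121 (mod 6829)
4121^2 ≡ 4121^2 = 16982641 ≡ 5747 (mod 6829)
4121^4 ≡ 5747^2 = 33028009 ≡ 2965 (mod 6829)
4121^8 ≡ 2965^2 = 8791225 ≡ 2302 (mod 6829)
4121^16 ≡ 2302^2 = 5299204 ≡ 6729 (mod 6829)
4121^32 ≡ 6729^2 = 45279441 ≡ 3171 (mod 6829)
4121^64 ≡ 3171^2 = 10055241 ≡ 2953 (mod 6829)
4121^128 ≡ 2953^2 = 8720209 ≡ 6405 (mod 6829)
4121^253 = 4121^128 * 4121^64 * 4121^32 * 4121^16 * 4121^8 * 4121^4 * 4121^1 ≡ 6405 * 2953 * 3171 * 6729 * 2302 * 2965 * 4121 (mod 6829).
Accumulate the product:
6405 * 2953 = 18913965 ≡ 4464
4464 * 3171 = 14155344 ≡ 5656
5656 * 6729 = 38059224 ≡ 1207
1207 * 2302 = 2778514 ≡ 5940
5940 * 2965 = 17612100 ≡ 109
109 * 4121 = 449189 ≡ 5304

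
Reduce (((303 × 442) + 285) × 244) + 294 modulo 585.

303 × 442 = 133926 ≡ 546 (mod 585)
546 + 285 = 831 ≡ 246 (mod 585)
246 × 244 = 60024 ≡ 354 (mod 585)
354 + 294 = 648 ≡ 63 (mod 585)

63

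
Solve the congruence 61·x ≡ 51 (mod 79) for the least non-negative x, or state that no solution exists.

gcd(61, 79) = 1, so a unique solution mod 79 exists.
61⁻¹ ≡ 57 (mod 79).
x ≡ 57·51 ≡ 63 (mod 79).

63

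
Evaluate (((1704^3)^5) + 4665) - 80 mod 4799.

1909

(1704)^3 ≡ 2262 (mod 4799)
(2262)^5 ≡ 2123 (mod 4799)
2123 + 4665 = 6788 ≡ 1989 (mod 4799)
1989 - 80 = 1909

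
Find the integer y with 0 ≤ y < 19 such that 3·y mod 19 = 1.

19 = 6·3 + 1
3 = 3·1 + 0
gcd(3, 19) = 1, so the inverse exists.
Back-substitute for 1:
1 = 1·19 − 6·3
So 3⁻¹ ≡ −6 ≡ 13 (mod 19).

13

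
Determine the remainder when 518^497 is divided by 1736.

1624

Using repeated squaring:
497 in binary is 111110001, i.e. 497 = 256 + 128 + 64 + 32 + 16 + 1.
518^1 ≡ 518 (mod 1736)
518^2 ≡ 518^2 = 268324 ≡ 980 (mod 1736)
518^4 ≡ 980^2 = 960400 ≡ 392 (mod 1736)
518^8 ≡ 392^2 = 153664 ≡ 896 (mod 1736)
518^16 ≡ 896^2 = 802816 ≡ 784 (mod 1736)
518^32 ≡ 784^2 = 614656 ≡ 112 (mod 1736)
518^64 ≡ 112^2 = 12544 ≡ 392 (mod 1736)
518^128 ≡ 392^2 = 153664 ≡ 896 (mod 1736)
518^256 ≡ 896^2 = 802816 ≡ 784 (mod 1736)
518^497 = 518^256 × 518^128 × 518^64 × 518^32 × 518^16 × 518^1 ≡ 784 × 896 × 392 × 112 × 784 × 518 (mod 1736).
Accumulate the product:
784 × 896 = 702464 ≡ 1120
1120 × 392 = 439040 ≡ 1568
1568 × 112 = 175616 ≡ 280
280 × 784 = 219520 ≡ 784
784 × 518 = 406112 ≡ 1624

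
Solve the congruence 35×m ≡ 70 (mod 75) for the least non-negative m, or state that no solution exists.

2

gcd(35, 75) = 5, and 5 | 70, so solutions exist.
Divide through by 5: 7×m ≡ 14 (mod 15).
7⁻¹ ≡ 13 (mod 15).
m ≡ 13×14 ≡ 2 (mod 15).
The smallest non-negative solution is m = 2.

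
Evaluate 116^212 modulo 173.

148

212 in binary is 11010100, i.e. 212 = 128 + 64 + 16 + 4.
116^1 ≡ 116 (mod 173)
116^2 ≡ 116^2 = 13456 ≡ 135 (mod 173)
116^4 ≡ 135^2 = 18225 ≡ 60 (mod 173)
116^8 ≡ 60^2 = 3600 ≡ 140 (mod 173)
116^16 ≡ 140^2 = 19600 ≡ 51 (mod 173)
116^32 ≡ 51^2 = 2601 ≡ 6 (mod 173)
116^64 ≡ 6^2 = 36 (mod 173)
116^128 ≡ 36^2 = 1296 ≡ 85 (mod 173)
116^212 = 116^128 * 116^64 * 116^16 * 116^4 ≡ 85 * 36 * 51 * 60 (mod 173).
Accumulate the product:
85 * 36 = 3060 ≡ 119
119 * 51 = 6069 ≡ 14
14 * 60 = 840 ≡ 148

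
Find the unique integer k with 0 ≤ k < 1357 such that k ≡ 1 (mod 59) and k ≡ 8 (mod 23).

1181

59⁻¹ mod 23: 59*16 ≡ 1 (mod 23), so 59⁻¹ ≡ 16.
k = 1 + 59*((8 − 1)*16 mod 23) = 1 + 59*20 = 1181.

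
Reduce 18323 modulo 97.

18323 = 188·97 + 87, so 18323 ≡ 87 (mod 97).

87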